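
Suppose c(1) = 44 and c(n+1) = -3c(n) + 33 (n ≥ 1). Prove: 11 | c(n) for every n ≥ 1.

Base case: c(1) = 44 = 11·4, so 11 | c(1).
Assume 11 | c(j), so c(j) = 11t for some integer t.
Then c(j+1) = -3c(j) + 33 = -3·(11t) + 33 = 11(-3t + 3), so 11 | c(j+1).
Hence 11 | c(n) for every n ≥ 1, by induction.

11 | c(n)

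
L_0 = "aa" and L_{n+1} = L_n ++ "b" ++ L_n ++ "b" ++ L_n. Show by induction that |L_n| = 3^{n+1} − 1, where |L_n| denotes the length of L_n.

Base case: |L_0| = 2, and 3^{0+1} − 1 = 2.
Assume |L_k| = 3^{k+1} − 1.
Then |L_{k+1}| = 3|L_k| + 2 = 3(3^{k+1} − 1) + 2 = 3^{k+2} − 3 + 2 = 3^{k+2} − 1.
By induction, |L_n| = 3^{n+1} − 1 for all n ≥ 0.

|L_n| = 3^{n+1} − 1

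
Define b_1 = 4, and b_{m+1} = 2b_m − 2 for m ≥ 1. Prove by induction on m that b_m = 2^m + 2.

Base case: b_1 = 4, and 2^1 + 2 = 2 + 2 = 4.
Assume b_r = 2^r + 2 for some r ≥ 1.
Then b_{r+1} = 2b_r − 2 = 2·(2^r + 2) − 2 = 2^{r+1} + 4 − 2 = 2^{r+1} + 2.
So the formula holds for r+1, and by induction b_m = 2^m + 2 for all m ≥ 1.

b_m = 2^m + 2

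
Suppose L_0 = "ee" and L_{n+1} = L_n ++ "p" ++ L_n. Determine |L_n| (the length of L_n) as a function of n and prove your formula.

Claim: |L_n| = 3·2^n − 1.

Base case: |L_0| = 2, and 3·2^0 − 1 = 2.
Assume |L_j| = 3·2^j − 1.
Then |L_{j+1}| = |L_j| + 1 + |L_j| = 2|L_j| + 1 = 2(3·2^j − 1) + 1 = 3·2^{j+1} − 2 + 1 = 3·2^{j+1} − 1.
This completes the inductive step, so |L_n| = 3·2^n − 1 for all n ≥ 0.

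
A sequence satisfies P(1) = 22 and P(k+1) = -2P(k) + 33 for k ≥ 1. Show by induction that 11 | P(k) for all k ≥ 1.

Base case: P(1) = 22 = 11·2, so 11 | P(1).
Assume 11 | P(r), so P(r) = 11t for some integer t.
Then P(r+1) = -2P(r) + 33 = -2·(11t) + 33 = 11(-2t + 3), so 11 | P(r+1).
So the property holds for r+1, and by induction 11 | P(k) for all k ≥ 1.

11 | P(k)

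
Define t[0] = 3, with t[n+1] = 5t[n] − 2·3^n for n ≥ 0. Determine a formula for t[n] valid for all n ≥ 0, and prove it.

Claim: t[n] = 2·5^n + 3^n.

Base case: t[0] = 3, and 2·5^0 + 3^0 = 2 + 1 = 3.
Assume t[j] = 2·5^j + 3^j for some j ≥ 0.
Then t[j+1] = 5t[j] − 2·3^j = 5·(2·5^j + 3^j) − 2·3^j = 2·5^{j+1} + 5·3^j − 2·3^j = 2·5^{j+1} + 3·3^j = 2·5^{j+1} + 3^{j+1}.
This completes the inductive step, so t[n] = 2·5^n + 3^n for all n ≥ 0.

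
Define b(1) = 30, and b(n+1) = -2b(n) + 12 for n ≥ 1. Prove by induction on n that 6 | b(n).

Base case: b(1) = 30 = 6·5, so 6 | b(1).
Assume 6 | b(k), so b(k) = 6t for some integer t.
Then b(k+1) = -2b(k) + 12 = -2·(6t) + 12 = 6(-2t + 2), so 6 | b(k+1).
By induction, 6 | b(n) for all n ≥ 1.

6 | b(n)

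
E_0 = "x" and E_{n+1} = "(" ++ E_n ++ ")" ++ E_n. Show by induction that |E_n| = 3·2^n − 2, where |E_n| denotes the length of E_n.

Base case: |E_0| = 1, and 3·2^0 − 2 = 1.
Assume |E_k| = 3·2^k − 2.
Then |E_{k+1}| = 1 + |E_k| + 1 + |E_k| = 2|E_k| + 2 = 2(3·2^k − 2) + 2 = 3·2^{k+1} − 4 + 2 = 3·2^{k+1} − 2.
So the formula holds for k+1, and by induction |E_n| = 3·2^n − 2 for all n ≥ 0.

|E_n| = 3·2^n − 2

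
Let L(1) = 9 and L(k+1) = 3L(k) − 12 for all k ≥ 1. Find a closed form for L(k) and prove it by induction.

Claim: L(k) = 3^k + 6.

Base case: L(1) = 9, and 3^1 + 6 = 3 + 6 = 9.
Assume L(m) = 3^m + 6 for some m ≥ 1.
Then L(m+1) = 3L(m) − 12 = 3·(3^m + 6) − 12 = 3^{m+1} + 18 − 12 = 3^{m+1} + 6.
By induction, L(k) = 3^k + 6 for all k ≥ 1.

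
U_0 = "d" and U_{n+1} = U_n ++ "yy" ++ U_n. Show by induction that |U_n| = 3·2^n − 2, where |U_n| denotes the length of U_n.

Base case: |U_0| = 1, and 3·2^0 − 2 = 1.
Assume |U_r| = 3·2^r − 2.
Then |U_{r+1}| = |U_r| + 2 + |U_r| = 2|U_r| + 2 = 2(3·2^r − 2) + 2 = 3·2^{r+1} − 4 + 2 = 3·2^{r+1} − 2.
This completes the inductive step, so |U_n| = 3·2^n − 2 for all n ≥ 0.

|U_n| = 3·2^n − 2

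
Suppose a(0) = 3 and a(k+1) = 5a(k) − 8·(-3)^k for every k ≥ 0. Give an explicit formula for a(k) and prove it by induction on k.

Claim: a(k) = 2·5^k + (-3)^k.

Base case: a(0) = 3, and 2·5^0 + (-3)^0 = 2 + 1 = 3.
Assume a(r) = 2·5^r + (-3)^r for some r ≥ 0.
Then a(r+1) = 5a(r) − 8·(-3)^r = 5·(2·5^r + (-3)^r) − 8·(-3)^r = 2·5^{r+1} + 5·(-3)^r − 8·(-3)^r = 2·5^{r+1} − 3·(-3)^r = 2·5^{r+1} + (-3)^{r+1}.
This completes the inductive step, so a(k) = 2·5^k + (-3)^k for all k ≥ 0.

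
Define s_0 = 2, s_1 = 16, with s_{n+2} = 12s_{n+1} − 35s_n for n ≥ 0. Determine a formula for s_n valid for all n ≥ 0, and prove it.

Claim: s_n = 3·7^n − 5^n.

Base cases: s_0 = 2 and 3·7^0 − 5^0 = 2; s_1 = 16 and 3·7^1 − 5^1 = 16.
Assume s_j = 3·7^j − 5^j for all 0 ≤ j ≤ m, where m ≥ 1.
Then s_{m+1} = 12s_m − 35s_{m−1} = 12·(3·7^m − 5^m) − 35·(3·7^{m−1} − 5^{m−1}) = 3·(12·7 − 35)7^{m−1} − (12·5 − 35)5^{m−1} = 147·7^{m−1} − 25·5^{m−1} = 3·7^{m+1} − 5^{m+1}.
So the formula holds for m+1, and by strong induction s_n = 3·7^n − 5^n for all n ≥ 0.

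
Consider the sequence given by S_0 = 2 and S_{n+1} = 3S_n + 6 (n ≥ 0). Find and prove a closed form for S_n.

Claim: S_n = 5·3^n − 3.

Base case: S_0 = 2, and 5·3^0 − 3 = 5 − 3 = 2.
Assume S_r = 5·3^r − 3 for some r ≥ 0.
Then S_{r+1} = 3S_r + 6 = 3·(5·3^r − 3) + 6 = 15·3^r − 9 + 6 = 5·3^{r+1} − 3.
This completes the inductive step, so S_n = 5·3^n − 3 for all n ≥ 0.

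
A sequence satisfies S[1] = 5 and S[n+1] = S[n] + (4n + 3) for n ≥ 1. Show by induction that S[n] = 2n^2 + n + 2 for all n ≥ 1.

Base case: S[1] = 5, and 2·1^2 + 1 + 2 = 5.
Assume S[k] = 2k^2 + k + 2.
Then S[k+1] = S[k] + (4k + 3) = (2k^2 + k + 2) + (4k + 3) = 2k^2 + 5k + 5,
and 2·(k+1)^2 + (k+1) + 2 = 2k^2 + 5k + 5.
Hence S[n] = 2n^2 + n + 2 for every n ≥ 1, by induction.

S[n] = 2n^2 + n + 2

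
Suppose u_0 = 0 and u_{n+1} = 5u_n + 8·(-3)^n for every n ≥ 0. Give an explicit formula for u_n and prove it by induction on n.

Claim: u_n = 5^n − (-3)^n.

Base case: u_0 = 0, and 5^0 − (-3)^0 = 1 − 1 = 0.
Assume u_j = 5^j − (-3)^j for some j ≥ 0.
Then u_{j+1} = 5u_j + 8·(-3)^j = 5·(5^j − (-3)^j) + 8·(-3)^j = 5^{j+1} − 5·(-3)^j + 8·(-3)^j = 5^{j+1} + 3·(-3)^j = 5^{j+1} − (-3)^{j+1}.
So the formula holds for j+1, and by induction u_n = 5^n − (-3)^n for all n ≥ 0.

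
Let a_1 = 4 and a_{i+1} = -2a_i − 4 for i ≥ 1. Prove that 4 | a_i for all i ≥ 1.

Base case: a_1 = 4 = 4·1, so 4 | a_1.
Assume 4 | a_j, so a_j = 4t for some integer t.
Then a_{j+1} = -2a_j − 4 = -2·(4t) − 4 = 4(-2t − 1), so 4 | a_{j+1}.
Hence 4 | a_i for every i ≥ 1, by induction.

4 | a_i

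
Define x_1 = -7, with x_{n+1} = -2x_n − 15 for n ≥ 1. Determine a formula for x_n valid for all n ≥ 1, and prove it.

Claim: x_n = (-2)^n − 5.

Base case: x_1 = -7, and (-2)^1 − 5 = -2 − 5 = -7.
Assume x_k = (-2)^k − 5 for some k ≥ 1.
Then x_{k+1} = -2x_k − 15 = -2·((-2)^k − 5) − 15 = -2·(-2)^k + 10 − 15 = (-2)^{k+1} − 5.
This completes the inductive step, so x_n = (-2)^n − 5 for all n ≥ 1.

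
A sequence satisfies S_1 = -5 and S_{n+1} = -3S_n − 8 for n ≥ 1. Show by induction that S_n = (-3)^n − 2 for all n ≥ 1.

Base case: S_1 = -5, and (-3)^1 − 2 = -3 − 2 = -5.
Assume S_m = (-3)^m − 2 for some m ≥ 1.
Then S_{m+1} = -3S_m − 8 = -3·((-3)^m − 2) − 8 = -3·(-3)^m + 6 − 8 = (-3)^{m+1} − 2.
By induction, S_n = (-3)^n − 2 for all n ≥ 1.

S_n = (-3)^n − 2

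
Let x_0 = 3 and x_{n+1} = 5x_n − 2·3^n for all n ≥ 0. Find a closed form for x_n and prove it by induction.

Claim: x_n = 2·5^n + 3^n.

Base case: x_0 = 3, and 2·5^0 + 3^0 = 2 + 1 = 3.
Assume x_k = 2·5^k + 3^k for some k ≥ 0.
Then x_{k+1} = 5x_k − 2·3^k = 5·(2·5^k + 3^k) − 2·3^k = 2·5^{k+1} + 5·3^k − 2·3^k = 2·5^{k+1} + 3·3^k = 2·5^{k+1} + 3^{k+1}.
This completes the inductive step, so x_n = 2·5^n + 3^n for all n ≥ 0.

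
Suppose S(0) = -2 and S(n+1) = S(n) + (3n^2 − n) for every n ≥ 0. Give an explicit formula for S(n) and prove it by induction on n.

Claim: S(n) = n^3 − 2n^2 + n − 2.

Base case: S(0) = -2, and 0^3 − 2·0^2 + 0 − 2 = -2.
Assume S(j) = j^3 − 2j^2 + j − 2.
Then S(j+1) = S(j) + (3j^2 − j) = (j^3 − 2j^2 + j − 2) + (3j^2 − j) = j^3 + j^2 − 2,
and (j+1)^3 − 2·(j+1)^2 + (j+1) − 2 = j^3 + j^2 − 2.
Hence S(n) = n^3 − 2n^2 + n − 2 for every n ≥ 0, by induction.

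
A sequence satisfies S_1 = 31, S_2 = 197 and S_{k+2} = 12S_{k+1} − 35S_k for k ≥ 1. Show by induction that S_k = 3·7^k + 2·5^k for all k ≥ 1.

Base cases: S_1 = 31 and 3·7^1 + 2·5^1 = 31; S_2 = 197 and 3·7^2 + 2·5^2 = 197.
Assume S_i = 3·7^i + 2·5^i for all 1 ≤ i ≤ j, where j ≥ 2.
Then S_{j+1} = 12S_j − 35S_{j−1} = 12·(3·7^j + 2·5^j) − 35·(3·7^{j−1} + 2·5^{j−1}) = 3·(12·7 − 35)7^{j−1} + 2·(12·5 − 35)5^{j−1} = 147·7^{j−1} + 50·5^{j−1} = 3·7^{j+1} + 2·5^{j+1}.
So the formula holds for j+1, and by strong induction S_k = 3·7^k + 2·5^k for all k ≥ 1.

S_k = 3·7^k + 2·5^k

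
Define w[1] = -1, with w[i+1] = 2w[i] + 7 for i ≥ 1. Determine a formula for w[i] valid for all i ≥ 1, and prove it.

Claim: w[i] = 3·2^i − 7.

Base case: w[1] = -1, and 3·2^1 − 7 = 6 − 7 = -1.
Assume w[k] = 3·2^k − 7 for some k ≥ 1.
Then w[k+1] = 2w[k] + 7 = 2·(3·2^k − 7) + 7 = 6·2^k − 14 + 7 = 3·2^{k+1} − 7.
So the formula holds for k+1, and by induction w[i] = 3·2^i − 7 for all i ≥ 1.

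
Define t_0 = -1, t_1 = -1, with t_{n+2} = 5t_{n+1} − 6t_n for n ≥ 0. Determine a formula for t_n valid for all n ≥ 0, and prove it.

Claim: t_n = 3^n − 2·2^n.

Base cases: t_0 = -1 and 3^0 − 2·2^0 = -1; t_1 = -1 and 3^1 − 2·2^1 = -1.
Assume t_i = 3^i − 2·2^i for all 0 ≤ i ≤ j, where j ≥ 1.
Then t_{j+1} = 5t_j − 6t_{j−1} = 5·(3^j − 2·2^j) − 6·(3^{j−1} − 2·2^{j−1}) = (5·3 − 6)3^{j−1} − 2·(5·2 − 6)2^{j−1} = 9·3^{j−1} − 8·2^{j−1} = 3^{j+1} − 2·2^{j+1}.
This completes the inductive step, so t_n = 3^n − 2·2^n for all n ≥ 0.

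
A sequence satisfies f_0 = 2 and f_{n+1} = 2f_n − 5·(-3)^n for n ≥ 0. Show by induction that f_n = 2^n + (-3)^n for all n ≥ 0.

Base case: f_0 = 2, and 2^0 + (-3)^0 = 1 + 1 = 2.
Assume f_j = 2^j + (-3)^j for some j ≥ 0.
Then f_{j+1} = 2f_j − 5·(-3)^j = 2·(2^j + (-3)^j) − 5·(-3)^j = 2^{j+1} + 2·(-3)^j − 5·(-3)^j = 2^{j+1} − 3·(-3)^j = 2^{j+1} + (-3)^{j+1}.
So the formula holds for j+1, and by induction f_n = 2^n + (-3)^n for all n ≥ 0.

f_n = 2^n + (-3)^n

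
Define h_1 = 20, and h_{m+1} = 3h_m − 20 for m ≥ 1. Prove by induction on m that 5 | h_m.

Base case: h_1 = 20 = 5·4, so 5 | h_1.
Assume 5 | h_k, so h_k = 5t for some integer t.
Then h_{k+1} = 3h_k − 20 = 3·(5t) − 20 = 5(3t − 4), so 5 | h_{k+1}.
By induction, 5 | h_m for all m ≥ 1.

5 | h_m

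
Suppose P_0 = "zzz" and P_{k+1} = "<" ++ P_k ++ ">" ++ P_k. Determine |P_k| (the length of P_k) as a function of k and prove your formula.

Claim: |P_k| = 5·2^k − 2.

Base case: |P_0| = 3, and 5·2^0 − 2 = 3.
Assume |P_r| = 5·2^r − 2.
Then |P_{r+1}| = 1 + |P_r| + 1 + |P_r| = 2|P_r| + 2 = 2(5·2^r − 2) + 2 = 5·2^{r+1} − 4 + 2 = 5·2^{r+1} − 2.
By induction, |P_k| = 5·2^k − 2 for all k ≥ 0.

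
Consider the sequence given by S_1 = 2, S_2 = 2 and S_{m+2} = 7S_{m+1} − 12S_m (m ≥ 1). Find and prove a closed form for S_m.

Claim: S_m = 2·3^m − 4^m.

Base cases: S_1 = 2 and 2·3^1 − 4^1 = 2; S_2 = 2 and 2·3^2 − 4^2 = 2.
Assume S_i = 2·3^i − 4^i for all 1 ≤ i ≤ j, where j ≥ 2.
Then S_{j+1} = 7S_j − 12S_{j−1} = 7·(2·3^j − 4^j) − 12·(2·3^{j−1} − 4^{j−1}) = 2·(7·3 − 12)3^{j−1} − (7·4 − 12)4^{j−1} = 18·3^{j−1} − 16·4^{j−1} = 2·3^{j+1} − 4^{j+1}.
So the formula holds for j+1, and by strong induction S_m = 2·3^m − 4^m for all m ≥ 1.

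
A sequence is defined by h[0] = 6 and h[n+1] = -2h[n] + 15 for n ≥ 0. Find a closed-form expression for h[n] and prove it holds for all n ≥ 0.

Claim: h[n] = (-2)^n + 5.

Base case: h[0] = 6, and (-2)^0 + 5 = 1 + 5 = 6.
Assume h[k] = (-2)^k + 5 for some k ≥ 0.
Then h[k+1] = -2h[k] + 15 = -2·((-2)^k + 5) + 15 = -2·(-2)^k − 10 + 15 = (-2)^{k+1} + 5.
Hence h[n] = (-2)^n + 5 for every n ≥ 0, by induction.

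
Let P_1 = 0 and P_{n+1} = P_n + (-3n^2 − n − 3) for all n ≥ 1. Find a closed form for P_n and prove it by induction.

Claim: P_n = -n^3 + n^2 − 3n + 3.

Base case: P_1 = 0, and -1^3 + 1^2 − 3·1 + 3 = 0.
Assume P_r = -r^3 + r^2 − 3r + 3.
Then P_{r+1} = P_r + (-3r^2 − r − 3) = (-r^3 + r^2 − 3r + 3) + (-3r^2 − r − 3) = -r^3 − 2r^2 − 4r,
and -(r+1)^3 + (r+1)^2 − 3·(r+1) + 3 = -r^3 − 2r^2 − 4r.
This completes the inductive step, so P_n = -n^3 + n^2 − 3n + 3 for all n ≥ 1.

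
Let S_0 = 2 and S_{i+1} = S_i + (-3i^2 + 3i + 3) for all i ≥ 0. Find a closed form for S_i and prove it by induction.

Claim: S_i = -i^3 + 3i^2 + i + 2.

Base case: S_0 = 2, and -0^3 + 3·0^2 + 0 + 2 = 2.
Assume S_r = -r^3 + 3r^2 + r + 2.
Then S_{r+1} = S_r + (-3r^2 + 3r + 3) = (-r^3 + 3r^2 + r + 2) + (-3r^2 + 3r + 3) = -r^3 + 4r + 5,
and -(r+1)^3 + 3·(r+1)^2 + (r+1) + 2 = -r^3 + 4r + 5.
Hence S_i = -i^3 + 3i^2 + i + 2 for every i ≥ 0, by induction.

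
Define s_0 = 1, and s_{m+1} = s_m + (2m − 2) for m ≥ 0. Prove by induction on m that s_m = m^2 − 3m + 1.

Base case: s_0 = 1, and 0^2 − 3·0 + 1 = 1.
Assume s_j = j^2 − 3j + 1.
Then s_{j+1} = s_j + (2j − 2) = (j^2 − 3j + 1) + (2j − 2) = j^2 − j − 1,
and (j+1)^2 − 3·(j+1) + 1 = j^2 − j − 1.
By induction, s_m = m^2 − 3m + 1 for all m ≥ 0.

s_m = m^2 − 3m + 1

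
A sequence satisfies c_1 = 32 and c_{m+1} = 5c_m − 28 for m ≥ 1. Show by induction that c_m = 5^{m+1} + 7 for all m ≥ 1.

Base case: c_1 = 32, and 5^{1+1} + 7 = 25 + 7 = 32.
Assume c_k = 5^{k+1} + 7 for some k ≥ 1.
Then c_{k+1} = 5c_k − 28 = 5·(5^{k+1} + 7) − 28 = 5^{k+2} + 35 − 28 = 5^{k+2} + 7.
So the formula holds for k+1, and by induction c_m = 5^{m+1} + 7 for all m ≥ 1.

c_m = 5^{m+1} + 7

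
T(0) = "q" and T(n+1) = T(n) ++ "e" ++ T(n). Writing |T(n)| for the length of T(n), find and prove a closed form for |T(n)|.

Claim: |T(n)| = 2^{n+1} − 1.

Base case: |T(0)| = 1, and 2^{0+1} − 1 = 1.
Assume |T(k)| = 2^{k+1} − 1.
Then |T(k+1)| = |T(k)| + 1 + |T(k)| = 2|T(k)| + 1 = 2(2^{k+1} − 1) + 1 = 2^{k+2} − 2 + 1 = 2^{k+2} − 1.
Hence |T(n)| = 2^{n+1} − 1 for every n ≥ 0, by induction.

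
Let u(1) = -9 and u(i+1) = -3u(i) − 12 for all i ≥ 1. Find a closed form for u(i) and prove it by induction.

Claim: u(i) = 2·(-3)^i − 3.

Base case: u(1) = -9, and 2·(-3)^1 − 3 = -6 − 3 = -9.
Assume u(m) = 2·(-3)^m − 3 for some m ≥ 1.
Then u(m+1) = -3u(m) − 12 = -3·(2·(-3)^m − 3) − 12 = -6·(-3)^m + 9 − 12 = 2·(-3)^{m+1} − 3.
Hence u(i) = 2·(-3)^i − 3 for every i ≥ 1, by induction.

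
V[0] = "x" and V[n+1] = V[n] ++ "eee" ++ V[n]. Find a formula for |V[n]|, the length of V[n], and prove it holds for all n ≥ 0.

Claim: |V[n]| = 2^{n+2} − 3.

Base case: |V[0]| = 1, and 2^{0+2} − 3 = 1.
Assume |V[m]| = 2^{m+2} − 3.
Then |V[m+1]| = |V[m]| + 3 + |V[m]| = 2|V[m]| + 3 = 2(2^{m+2} − 3) + 3 = 2^{m+3} − 6 + 3 = 2^{m+3} − 3.
This completes the inductive step, so |V[n]| = 2^{n+2} − 3 for all n ≥ 0.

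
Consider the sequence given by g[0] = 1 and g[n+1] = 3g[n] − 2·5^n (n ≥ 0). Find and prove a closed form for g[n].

Claim: g[n] = 2·3^n − 5^n.

Base case: g[0] = 1, and 2·3^0 − 5^0 = 2 − 1 = 1.
Assume g[j] = 2·3^j − 5^j for some j ≥ 0.
Then g[j+1] = 3g[j] − 2·5^j = 3·(2·3^j − 5^j) − 2·5^j = 2·3^{j+1} − 3·5^j − 2·5^j = 2·3^{j+1} − 5·5^j = 2·3^{j+1} − 5^{j+1}.
This completes the inductive step, so g[n] = 2·3^n − 5^n for all n ≥ 0.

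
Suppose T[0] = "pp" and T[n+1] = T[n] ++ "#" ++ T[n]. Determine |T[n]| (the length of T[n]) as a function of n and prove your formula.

Claim: |T[n]| = 3·2^n − 1.

Base case: |T[0]| = 2, and 3·2^0 − 1 = 2.
Assume |T[j]| = 3·2^j − 1.
Then |T[j+1]| = |T[j]| + 1 + |T[j]| = 2|T[j]| + 1 = 2(3·2^j − 1) + 1 = 3·2^{j+1} − 2 + 1 = 3·2^{j+1} − 1.
This completes the inductive step, so |T[n]| = 3·2^n − 1 for all n ≥ 0.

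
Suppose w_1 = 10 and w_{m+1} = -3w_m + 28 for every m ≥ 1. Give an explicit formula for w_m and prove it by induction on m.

Claim: w_m = -(-3)^m + 7.

Base case: w_1 = 10, and -(-3)^1 + 7 = 3 + 7 = 10.
Assume w_r = -(-3)^r + 7 for some r ≥ 1.
Then w_{r+1} = -3w_r + 28 = -3·(-(-3)^r + 7) + 28 = 3·(-3)^r − 21 + 28 = -(-3)^{r+1} + 7.
This completes the inductive step, so w_m = -(-3)^m + 7 for all m ≥ 1.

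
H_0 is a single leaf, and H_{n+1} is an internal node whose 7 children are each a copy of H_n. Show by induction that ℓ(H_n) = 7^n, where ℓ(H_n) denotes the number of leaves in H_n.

Base case: ℓ(H_0) = 1, and 7^0 = 1.
Assume ℓ(H_j) = 7^j.
Then ℓ(H_{j+1}) = 7·ℓ(H_j) = 7·7^j = 7^{j+1}.
So the formula holds for j+1, and by induction ℓ(H_n) = 7^n for all n ≥ 0.

ℓ(H_n) = 7^n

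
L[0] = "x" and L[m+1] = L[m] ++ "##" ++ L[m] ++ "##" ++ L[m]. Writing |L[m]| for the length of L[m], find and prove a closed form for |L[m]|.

Claim: |L[m]| = 3^{m+1} − 2.

Base case: |L[0]| = 1, and 3^{0+1} − 2 = 1.
Assume |L[r]| = 3^{r+1} − 2.
Then |L[r+1]| = 3|L[r]| + 4 = 3(3^{r+1} − 2) + 4 = 3^{r+2} − 6 + 4 = 3^{r+2} − 2.
Hence |L[m]| = 3^{m+1} − 2 for every m ≥ 0, by induction.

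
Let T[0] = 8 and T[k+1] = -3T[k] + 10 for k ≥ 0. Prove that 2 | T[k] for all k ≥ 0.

Base case: T[0] = 8 = 2·4, so 2 | T[0].
Assume 2 | T[m], so T[m] = 2t for some integer t.
Then T[m+1] = -3T[m] + 10 = -3·(2t) + 10 = 2(-3t + 5), so 2 | T[m+1].
By induction, 2 | T[k] for all k ≥ 0.

2 | T[k]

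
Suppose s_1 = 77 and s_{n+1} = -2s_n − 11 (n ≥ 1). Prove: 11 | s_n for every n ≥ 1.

Base case: s_1 = 77 = 11·7, so 11 | s_1.
Assume 11 | s_j, so s_j = 11t for some integer t.
Then s_{j+1} = -2s_j − 11 = -2·(11t) − 11 = 11(-2t − 1), so 11 | s_{j+1}.
This completes the inductive step, so 11 | s_n for all n ≥ 1.

11 | s_n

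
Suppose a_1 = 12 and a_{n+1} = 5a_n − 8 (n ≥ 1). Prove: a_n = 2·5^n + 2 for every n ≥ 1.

Base case: a_1 = 12, and 2·5^1 + 2 = 10 + 2 = 12.
Assume a_k = 2·5^k + 2 for some k ≥ 1.
Then a_{k+1} = 5a_k − 8 = 5·(2·5^k + 2) − 8 = 10·5^k + 10 − 8 = 2·5^{k+1} + 2.
Hence a_n = 2·5^n + 2 for every n ≥ 1, by induction.

a_n = 2·5^n + 2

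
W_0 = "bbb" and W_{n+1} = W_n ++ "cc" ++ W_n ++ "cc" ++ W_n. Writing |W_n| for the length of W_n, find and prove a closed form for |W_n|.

Claim: |W_n| = 5·3^n − 2.

Base case: |W_0| = 3, and 5·3^0 − 2 = 3.
Assume |W_r| = 5·3^r − 2.
Then |W_{r+1}| = 3|W_r| + 4 = 3(5·3^r − 2) + 4 = 5·3^{r+1} − 6 + 4 = 5·3^{r+1} − 2.
Hence |W_n| = 5·3^n − 2 for every n ≥ 0, by induction.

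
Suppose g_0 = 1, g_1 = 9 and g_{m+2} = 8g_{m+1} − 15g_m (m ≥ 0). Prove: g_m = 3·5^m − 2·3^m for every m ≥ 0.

Base cases: g_0 = 1 and 3·5^0 − 2·3^0 = 1; g_1 = 9 and 3·5^1 − 2·3^1 = 9.
Assume g_j = 3·5^j − 2·3^j for all 0 ≤ j ≤ k, where k ≥ 1.
Then g_{k+1} = 8g_k − 15g_{k−1} = 8·(3·5^k − 2·3^k) − 15·(3·5^{k−1} − 2·3^{k−1}) = 3·(8·5 − 15)5^{k−1} − 2·(8·3 − 15)3^{k−1} = 75·5^{k−1} − 18·3^{k−1} = 3·5^{k+1} − 2·3^{k+1}.
By strong induction, g_m = 3·5^m − 2·3^m for all m ≥ 0.

g_m = 3·5^m − 2·3^m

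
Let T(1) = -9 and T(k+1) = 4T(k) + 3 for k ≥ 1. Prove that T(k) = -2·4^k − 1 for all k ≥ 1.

Base case: T(1) = -9, and -2·4^1 − 1 = -8 − 1 = -9.
Assume T(r) = -2·4^r − 1 for some r ≥ 1.
Then T(r+1) = 4T(r) + 3 = 4·(-2·4^r − 1) + 3 = -8·4^r − 4 + 3 = -2·4^{r+1} − 1.
This completes the inductive step, so T(k) = -2·4^k − 1 for all k ≥ 1.

T(k) = -2·4^k − 1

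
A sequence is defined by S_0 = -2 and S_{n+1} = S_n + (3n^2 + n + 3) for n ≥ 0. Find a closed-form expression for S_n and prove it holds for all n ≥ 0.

Claim: S_n = n^3 − n^2 + 3n − 2.

Base case: S_0 = -2, and 0^3 − 0^2 + 3·0 − 2 = -2.
Assume S_j = j^3 − j^2 + 3j − 2.
Then S_{j+1} = S_j + (3j^2 + j + 3) = (j^3 − j^2 + 3j − 2) + (3j^2 + j + 3) = j^3 + 2j^2 + 4j + 1,
and (j+1)^3 − (j+1)^2 + 3·(j+1) − 2 = j^3 + 2j^2 + 4j + 1.
Hence S_n = n^3 − n^2 + 3n − 2 for every n ≥ 0, by induction.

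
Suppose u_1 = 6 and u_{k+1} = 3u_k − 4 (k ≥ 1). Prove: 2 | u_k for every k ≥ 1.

Base case: u_1 = 6 = 2·3, so 2 | u_1.
Assume 2 | u_m, so u_m = 2t for some integer t.
Then u_{m+1} = 3u_m − 4 = 3·(2t) − 4 = 2(3t − 2), so 2 | u_{m+1}.
By induction, 2 | u_k for all k ≥ 1.

2 | u_k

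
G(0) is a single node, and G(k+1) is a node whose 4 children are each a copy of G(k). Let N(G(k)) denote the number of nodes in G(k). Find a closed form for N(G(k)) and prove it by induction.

Claim: N(G(k)) = (4^{k+1} − 1)/3.

Base case: N(G(0)) = 1, and (4^{0+1} − 1)/3 = 1.
Assume N(G(j)) = (4^{j+1} − 1)/3.
Then N(G(j+1)) = 1 + 4N(G(j)) = 1 + 4·(4^{j+1} − 1)/3 = 1 + (4^{j+2} − 4)/3 = (3 + 4^{j+2} − 4)/3 = (4^{j+2} − 1)/3.
So the formula holds for j+1, and by induction N(G(k)) = (4^{k+1} − 1)/3 for all k ≥ 0.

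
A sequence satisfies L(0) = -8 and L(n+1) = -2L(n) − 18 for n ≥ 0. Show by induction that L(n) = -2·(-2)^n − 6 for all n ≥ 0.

Base case: L(0) = -8, and -2·(-2)^0 − 6 = -2 − 6 = -8.
Assume L(m) = -2·(-2)^m − 6 for some m ≥ 0.
Then L(m+1) = -2L(m) − 18 = -2·(-2·(-2)^m − 6) − 18 = 4·(-2)^m + 12 − 18 = -2·(-2)^{m+1} − 6.
This completes the inductive step, so L(n) = -2·(-2)^n − 6 for all n ≥ 0.

L(n) = -2·(-2)^n − 6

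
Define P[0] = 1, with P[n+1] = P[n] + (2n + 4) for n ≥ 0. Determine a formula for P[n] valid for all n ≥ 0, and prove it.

Claim: P[n] = n^2 + 3n + 1.

Base case: P[0] = 1, and 0^2 + 3·0 + 1 = 1.
Assume P[j] = j^2 + 3j + 1.
Then P[j+1] = P[j] + (2j + 4) = (j^2 + 3j + 1) + (2j + 4) = j^2 + 5j + 5,
and (j+1)^2 + 3·(j+1) + 1 = j^2 + 5j + 5.
By induction, P[n] = n^2 + 3n + 1 for all n ≥ 0.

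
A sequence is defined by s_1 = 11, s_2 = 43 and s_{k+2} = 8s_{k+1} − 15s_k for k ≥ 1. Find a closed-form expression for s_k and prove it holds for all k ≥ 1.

Claim: s_k = 5^k + 2·3^k.

Base cases: s_1 = 11 and 5^1 + 2·3^1 = 11; s_2 = 43 and 5^2 + 2·3^2 = 43.
Assume s_j = 5^j + 2·3^j for all 1 ≤ j ≤ m, where m ≥ 2.
Then s_{m+1} = 8s_m − 15s_{m−1} = 8·(5^m + 2·3^m) − 15·(5^{m−1} + 2·3^{m−1}) = (8·5 − 15)5^{m−1} + 2·(8·3 − 15)3^{m−1} = 25·5^{m−1} + 18·3^{m−1} = 5^{m+1} + 2·3^{m+1}.
So the formula holds for m+1, and by strong induction s_k = 5^k + 2·3^k for all k ≥ 1.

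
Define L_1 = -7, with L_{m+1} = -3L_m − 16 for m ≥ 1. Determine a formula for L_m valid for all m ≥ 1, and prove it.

Claim: L_m = (-3)^m − 4.

Base case: L_1 = -7, and (-3)^1 − 4 = -3 − 4 = -7.
Assume L_k = (-3)^k − 4 for some k ≥ 1.
Then L_{k+1} = -3L_k − 16 = -3·((-3)^k − 4) − 16 = -3·(-3)^k + 12 − 16 = (-3)^{k+1} − 4.
By induction, L_m = (-3)^m − 4 for all m ≥ 1.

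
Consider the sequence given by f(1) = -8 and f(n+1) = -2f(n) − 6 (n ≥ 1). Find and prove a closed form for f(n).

Claim: f(n) = 3·(-2)^n − 2.

Base case: f(1) = -8, and 3·(-2)^1 − 2 = -6 − 2 = -8.
Assume f(m) = 3·(-2)^m − 2 for some m ≥ 1.
Then f(m+1) = -2f(m) − 6 = -2·(3·(-2)^m − 2) − 6 = -6·(-2)^m + 4 − 6 = 3·(-2)^{m+1} − 2.
So the formula holds for m+1, and by induction f(n) = 3·(-2)^n − 2 for all n ≥ 1.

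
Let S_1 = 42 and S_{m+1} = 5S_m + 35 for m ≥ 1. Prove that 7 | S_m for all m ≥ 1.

Base case: S_1 = 42 = 7·6, so 7 | S_1.
Assume 7 | S_r, so S_r = 7t for some integer t.
Then S_{r+1} = 5S_r + 35 = 5·(7t) + 35 = 7(5t + 5), so 7 | S_{r+1}.
By induction, 7 | S_m for all m ≥ 1.

7 | S_m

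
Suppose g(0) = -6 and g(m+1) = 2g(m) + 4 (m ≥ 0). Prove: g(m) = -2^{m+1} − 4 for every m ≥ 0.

Base case: g(0) = -6, and -2^{0+1} − 4 = -2 − 4 = -6.
Assume g(j) = -2^{j+1} − 4 for some j ≥ 0.
Then g(j+1) = 2g(j) + 4 = 2·(-2^{j+1} − 4) + 4 = -2^{j+2} − 8 + 4 = -2^{j+2} − 4.
So the formula holds for j+1, and by induction g(m) = -2^{m+1} − 4 for all m ≥ 0.

g(m) = -2^{m+1} − 4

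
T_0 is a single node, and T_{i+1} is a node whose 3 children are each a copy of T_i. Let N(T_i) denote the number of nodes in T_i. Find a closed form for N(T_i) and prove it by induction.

Claim: N(T_i) = (3^{i+1} − 1)/2.

Base case: N(T_0) = 1, and (3^{0+1} − 1)/2 = 1.
Assume N(T_j) = (3^{j+1} − 1)/2.
Then N(T_{j+1}) = 1 + 3N(T_j) = 1 + 3·(3^{j+1} − 1)/2 = 1 + (3^{j+2} − 3)/2 = (2 + 3^{j+2} − 3)/2 = (3^{j+2} − 1)/2.
So the formula holds for j+1, and by induction N(T_i) = (3^{i+1} − 1)/2 for all i ≥ 0.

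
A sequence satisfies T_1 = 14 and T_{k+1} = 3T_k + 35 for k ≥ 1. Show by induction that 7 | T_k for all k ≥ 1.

Base case: T_1 = 14 = 7·2, so 7 | T_1.
Assume 7 | T_j, so T_j = 7t for some integer t.
Then T_{j+1} = 3T_j + 35 = 3·(7t) + 35 = 7(3t + 5), so 7 | T_{j+1}.
This completes the inductive step, so 7 | T_k for all k ≥ 1.

7 | T_k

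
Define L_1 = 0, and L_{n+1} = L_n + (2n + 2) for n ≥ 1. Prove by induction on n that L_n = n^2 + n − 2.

Base case: L_1 = 0, and 1^2 + 1 − 2 = 0.
Assume L_j = j^2 + j − 2.
Then L_{j+1} = L_j + (2j + 2) = (j^2 + j − 2) + (2j + 2) = j^2 + 3j,
and (j+1)^2 + (j+1) − 2 = j^2 + 3j.
This completes the inductive step, so L_n = n^2 + n − 2 for all n ≥ 1.

L_n = n^2 + n − 2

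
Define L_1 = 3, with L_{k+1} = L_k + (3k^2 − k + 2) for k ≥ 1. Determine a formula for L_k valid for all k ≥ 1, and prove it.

Claim: L_k = k^3 − 2k^2 + 3k + 1.

Base case: L_1 = 3, and 1^3 − 2·1^2 + 3·1 + 1 = 3.
Assume L_j = j^3 − 2j^2 + 3j + 1.
Then L_{j+1} = L_j + (3j^2 − j + 2) = (j^3 − 2j^2 + 3j + 1) + (3j^2 − j + 2) = j^3 + j^2 + 2j + 3,
and (j+1)^3 − 2·(j+1)^2 + 3·(j+1) + 1 = j^3 + j^2 + 2j + 3.
This completes the inductive step, so L_k = k^3 − 2k^2 + 3k + 1 for all k ≥ 1.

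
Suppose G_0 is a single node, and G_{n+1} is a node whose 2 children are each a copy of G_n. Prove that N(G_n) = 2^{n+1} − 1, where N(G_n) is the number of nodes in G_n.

Base case: N(G_0) = 1, and 2^{0+1} − 1 = 1.
Assume N(G_j) = 2^{j+1} − 1.
Then N(G_{j+1}) = 1 + 2N(G_j) = 1 + 2(2^{j+1} − 1) = 2^{j+2} − 2 + 1 = 2^{j+2} − 1.
By induction, N(G_n) = 2^{n+1} − 1 for all n ≥ 0.

N(G_n) = 2^{n+1} − 1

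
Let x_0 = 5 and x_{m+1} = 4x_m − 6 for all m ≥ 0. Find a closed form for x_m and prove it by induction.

Claim: x_m = 3·4^m + 2.

Base case: x_0 = 5, and 3·4^0 + 2 = 3 + 2 = 5.
Assume x_j = 3·4^j + 2 for some j ≥ 0.
Then x_{j+1} = 4x_j − 6 = 4·(3·4^j + 2) − 6 = 12·4^j + 8 − 6 = 3·4^{j+1} + 2.
By induction, x_m = 3·4^m + 2 for all m ≥ 0.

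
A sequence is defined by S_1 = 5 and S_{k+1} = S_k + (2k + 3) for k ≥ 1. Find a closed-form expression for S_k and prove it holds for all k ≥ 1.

Claim: S_k = k^2 + 2k + 2.

Base case: S_1 = 5, and 1^2 + 2·1 + 2 = 5.
Assume S_j = j^2 + 2j + 2.
Then S_{j+1} = S_j + (2j + 3) = (j^2 + 2j + 2) + (2j + 3) = j^2 + 4j + 5,
and (j+1)^2 + 2·(j+1) + 2 = j^2 + 4j + 5.
This completes the inductive step, so S_k = k^2 + 2k + 2 for all k ≥ 1.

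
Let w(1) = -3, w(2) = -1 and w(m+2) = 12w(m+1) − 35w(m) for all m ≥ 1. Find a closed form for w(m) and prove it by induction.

Claim: w(m) = 7^m − 2·5^m.

Base cases: w(1) = -3 and 7^1 − 2·5^1 = -3; w(2) = -1 and 7^2 − 2·5^2 = -1.
Assume w(j) = 7^j − 2·5^j for all 1 ≤ j ≤ r, where r ≥ 2.
Then w(r+1) = 12w(r) − 35w(r−1) = 12·(7^r − 2·5^r) − 35·(7^{r−1} − 2·5^{r−1}) = (12·7 − 35)7^{r−1} − 2·(12·5 − 35)5^{r−1} = 49·7^{r−1} − 50·5^{r−1} = 7^{r+1} − 2·5^{r+1}.
So the formula holds for r+1, and by strong induction w(m) = 7^m − 2·5^m for all m ≥ 1.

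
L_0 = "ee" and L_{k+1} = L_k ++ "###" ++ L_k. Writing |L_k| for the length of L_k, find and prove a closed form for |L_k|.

Claim: |L_k| = 5·2^k − 3.

Base case: |L_0| = 2, and 5·2^0 − 3 = 2.
Assume |L_r| = 5·2^r − 3.
Then |L_{r+1}| = |L_r| + 3 + |L_r| = 2|L_r| + 3 = 2(5·2^r − 3) + 3 = 5·2^{r+1} − 6 + 3 = 5·2^{r+1} − 3.
So the formula holds for r+1, and by induction |L_k| = 5·2^k − 3 for all k ≥ 0.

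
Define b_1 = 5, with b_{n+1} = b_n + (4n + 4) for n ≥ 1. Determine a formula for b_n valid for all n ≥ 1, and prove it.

Claim: b_n = 2n^2 + 2n + 1.

Base case: b_1 = 5, and 2·1^2 + 2·1 + 1 = 5.
Assume b_j = 2j^2 + 2j + 1.
Then b_{j+1} = b_j + (4j + 4) = (2j^2 + 2j + 1) + (4j + 4) = 2j^2 + 6j + 5,
and 2·(j+1)^2 + 2·(j+1) + 1 = 2j^2 + 6j + 5.
Hence b_n = 2n^2 + 2n + 1 for every n ≥ 1, by induction.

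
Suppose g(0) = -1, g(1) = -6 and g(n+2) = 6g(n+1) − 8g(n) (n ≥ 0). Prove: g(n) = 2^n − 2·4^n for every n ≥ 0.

Base cases: g(0) = -1 and 2^0 − 2·4^0 = -1; g(1) = -6 and 2^1 − 2·4^1 = -6.
Assume g(j) = 2^j − 2·4^j for all 0 ≤ j ≤ k, where k ≥ 1.
Then g(k+1) = 6g(k) − 8g(k−1) = 6·(2^k − 2·4^k) − 8·(2^{k−1} − 2·4^{k−1}) = (6·2 − 8)2^{k−1} − 2·(6·4 − 8)4^{k−1} = 4·2^{k−1} − 32·4^{k−1} = 2^{k+1} − 2·4^{k+1}.
So the formula holds for k+1, and by strong induction g(n) = 2^n − 2·4^n for all n ≥ 0.

g(n) = 2^n − 2·4^n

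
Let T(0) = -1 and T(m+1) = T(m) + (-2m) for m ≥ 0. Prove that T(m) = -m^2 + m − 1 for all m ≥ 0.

Base case: T(0) = -1, and -0^2 + 0 − 1 = -1.
Assume T(k) = -k^2 + k − 1.
Then T(k+1) = T(k) + (-2k) = (-k^2 + k − 1) + (-2k) = -k^2 − k − 1,
and -(k+1)^2 + (k+1) − 1 = -k^2 − k − 1.
Hence T(m) = -m^2 + m − 1 for every m ≥ 0, by induction.

T(m) = -m^2 + m − 1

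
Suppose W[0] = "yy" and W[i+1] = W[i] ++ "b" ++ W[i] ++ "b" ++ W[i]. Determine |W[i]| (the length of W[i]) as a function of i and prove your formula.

Claim: |W[i]| = 3^{i+1} − 1.

Base case: |W[0]| = 2, and 3^{0+1} − 1 = 2.
Assume |W[r]| = 3^{r+1} − 1.
Then |W[r+1]| = 3|W[r]| + 2 = 3(3^{r+1} − 1) + 2 = 3^{r+2} − 3 + 2 = 3^{r+2} − 1.
Hence |W[i]| = 3^{i+1} − 1 for every i ≥ 0, by induction.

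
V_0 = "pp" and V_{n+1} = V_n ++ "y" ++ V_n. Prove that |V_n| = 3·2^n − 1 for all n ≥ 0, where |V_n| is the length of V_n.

Base case: |V_0| = 2, and 3·2^0 − 1 = 2.
Assume |V_k| = 3·2^k − 1.
Then |V_{k+1}| = |V_k| + 1 + |V_k| = 2|V_k| + 1 = 2(3·2^k − 1) + 1 = 3·2^{k+1} − 2 + 1 = 3·2^{k+1} − 1.
So the formula holds for k+1, and by induction |V_n| = 3·2^n − 1 for all n ≥ 0.

|V_n| = 3·2^n − 1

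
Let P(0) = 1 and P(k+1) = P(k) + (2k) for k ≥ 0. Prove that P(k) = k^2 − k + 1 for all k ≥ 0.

Base case: P(0) = 1, and 0^2 − 0 + 1 = 1.
Assume P(m) = m^2 − m + 1.
Then P(m+1) = P(m) + (2m) = (m^2 − m + 1) + (2m) = m^2 + m + 1,
and (m+1)^2 − (m+1) + 1 = m^2 + m + 1.
Hence P(k) = k^2 − k + 1 for every k ≥ 0, by induction.

P(k) = k^2 − k + 1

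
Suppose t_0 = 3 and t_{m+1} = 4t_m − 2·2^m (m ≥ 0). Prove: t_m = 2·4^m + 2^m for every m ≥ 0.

Base case: t_0 = 3, and 2·4^0 + 2^0 = 2 + 1 = 3.
Assume t_j = 2·4^j + 2^j for some j ≥ 0.
Then t_{j+1} = 4t_j − 2·2^j = 4·(2·4^j + 2^j) − 2·2^j = 2·4^{j+1} + 4·2^j − 2·2^j = 2·4^{j+1} + 2·2^j = 2·4^{j+1} + 2^{j+1}.
By induction, t_m = 2·4^m + 2^m for all m ≥ 0.

t_m = 2·4^m + 2^m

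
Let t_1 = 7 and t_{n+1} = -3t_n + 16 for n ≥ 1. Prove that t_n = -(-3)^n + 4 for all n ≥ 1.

Base case: t_1 = 7, and -(-3)^1 + 4 = 3 + 4 = 7.
Assume t_k = -(-3)^k + 4 for some k ≥ 1.
Then t_{k+1} = -3t_k + 16 = -3·(-(-3)^k + 4) + 16 = 3·(-3)^k − 12 + 16 = -(-3)^{k+1} + 4.
Hence t_n = -(-3)^n + 4 for every n ≥ 1, by induction.

t_n = -(-3)^n + 4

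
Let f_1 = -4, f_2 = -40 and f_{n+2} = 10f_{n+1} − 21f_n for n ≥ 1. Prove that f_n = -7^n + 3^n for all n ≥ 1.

Base cases: f_1 = -4 and -7^1 + 3^1 = -4; f_2 = -40 and -7^2 + 3^2 = -40.
Assume f_j = -7^j + 3^j for all 1 ≤ j ≤ k, where k ≥ 2.
Then f_{k+1} = 10f_k − 21f_{k−1} = 10·(-7^k + 3^k) − 21·(-7^{k−1} + 3^{k−1}) = -(10·7 − 21)7^{k−1} + (10·3 − 21)3^{k−1} = -49·7^{k−1} + 9·3^{k−1} = -7^{k+1} + 3^{k+1}.
So the formula holds for k+1, and by strong induction f_n = -7^n + 3^n for all n ≥ 1.

f_n = -7^n + 3^n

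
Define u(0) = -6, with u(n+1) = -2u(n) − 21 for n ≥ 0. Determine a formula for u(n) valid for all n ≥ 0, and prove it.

Claim: u(n) = (-2)^n − 7.

Base case: u(0) = -6, and (-2)^0 − 7 = 1 − 7 = -6.
Assume u(j) = (-2)^j − 7 for some j ≥ 0.
Then u(j+1) = -2u(j) − 21 = -2·((-2)^j − 7) − 21 = -2·(-2)^j + 14 − 21 = (-2)^{j+1} − 7.
By induction, u(n) = (-2)^n − 7 for all n ≥ 0.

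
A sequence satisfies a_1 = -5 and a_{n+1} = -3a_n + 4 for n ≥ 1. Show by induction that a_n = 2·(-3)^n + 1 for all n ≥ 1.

Base case: a_1 = -5, and 2·(-3)^1 + 1 = -6 + 1 = -5.
Assume a_m = 2·(-3)^m + 1 for some m ≥ 1.
Then a_{m+1} = -3a_m + 4 = -3·(2·(-3)^m + 1) + 4 = -6·(-3)^m − 3 + 4 = 2·(-3)^{m+1} + 1.
This completes the inductive step, so a_n = 2·(-3)^n + 1 for all n ≥ 1.

a_n = 2·(-3)^n + 1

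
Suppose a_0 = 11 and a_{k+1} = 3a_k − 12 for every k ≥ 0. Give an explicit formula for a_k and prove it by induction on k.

Claim: a_k = 5·3^k + 6.

Base case: a_0 = 11, and 5·3^0 + 6 = 5 + 6 = 11.
Assume a_m = 5·3^m + 6 for some m ≥ 0.
Then a_{m+1} = 3a_m − 12 = 3·(5·3^m + 6) − 12 = 15·3^m + 18 − 12 = 5·3^{m+1} + 6.
By induction, a_k = 5·3^k + 6 for all k ≥ 0.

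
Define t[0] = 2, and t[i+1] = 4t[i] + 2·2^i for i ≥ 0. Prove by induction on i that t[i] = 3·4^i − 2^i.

Base case: t[0] = 2, and 3·4^0 − 2^0 = 3 − 1 = 2.
Assume t[k] = 3·4^k − 2^k for some k ≥ 0.
Then t[k+1] = 4t[k] + 2·2^k = 4·(3·4^k − 2^k) + 2·2^k = 3·4^{k+1} − 4·2^k + 2·2^k = 3·4^{k+1} − 2·2^k = 3·4^{k+1} − 2^{k+1}.
So the formula holds for k+1, and by induction t[i] = 3·4^i − 2^i for all i ≥ 0.

t[i] = 3·4^i − 2^i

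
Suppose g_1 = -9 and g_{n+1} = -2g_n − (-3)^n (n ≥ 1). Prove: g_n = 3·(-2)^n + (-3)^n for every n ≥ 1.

Base case: g_1 = -9, and 3·(-2)^1 + (-3)^1 = -6 − 3 = -9.
Assume g_r = 3·(-2)^r + (-3)^r for some r ≥ 1.
Then g_{r+1} = -2g_r − (-3)^r = -2·(3·(-2)^r + (-3)^r) − (-3)^r = 3·(-2)^{r+1} − 2·(-3)^r − (-3)^r = 3·(-2)^{r+1} − 3·(-3)^r = 3·(-2)^{r+1} + (-3)^{r+1}.
So the formula holds for r+1, and by induction g_n = 3·(-2)^n + (-3)^n for all n ≥ 1.

g_n = 3·(-2)^n + (-3)^n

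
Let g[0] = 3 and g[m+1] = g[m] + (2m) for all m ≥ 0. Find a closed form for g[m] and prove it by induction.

Claim: g[m] = m^2 − m + 3.

Base case: g[0] = 3, and 0^2 − 0 + 3 = 3.
Assume g[r] = r^2 − r + 3.
Then g[r+1] = g[r] + (2r) = (r^2 − r + 3) + (2r) = r^2 + r + 3,
and (r+1)^2 − (r+1) + 3 = r^2 + r + 3.
This completes the inductive step, so g[m] = m^2 − m + 3 for all m ≥ 0.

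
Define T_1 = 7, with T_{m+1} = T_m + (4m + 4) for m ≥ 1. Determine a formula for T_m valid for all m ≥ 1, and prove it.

Claim: T_m = 2m^2 + 2m + 3.

Base case: T_1 = 7, and 2·1^2 + 2·1 + 3 = 7.
Assume T_j = 2j^2 + 2j + 3.
Then T_{j+1} = T_j + (4j + 4) = (2j^2 + 2j + 3) + (4j + 4) = 2j^2 + 6j + 7,
and 2·(j+1)^2 + 2·(j+1) + 3 = 2j^2 + 6j + 7.
By induction, T_m = 2m^2 + 2m + 3 for all m ≥ 1.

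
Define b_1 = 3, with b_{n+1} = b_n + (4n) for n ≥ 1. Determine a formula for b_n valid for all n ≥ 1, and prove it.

Claim: b_n = 2n^2 − 2n + 3.

Base case: b_1 = 3, and 2·1^2 − 2·1 + 3 = 3.
Assume b_r = 2r^2 − 2r + 3.
Then b_{r+1} = b_r + (4r) = (2r^2 − 2r + 3) + (4r) = 2r^2 + 2r + 3,
and 2·(r+1)^2 − 2·(r+1) + 3 = 2r^2 + 2r + 3.
Hence b_n = 2n^2 − 2n + 3 for every n ≥ 1, by induction.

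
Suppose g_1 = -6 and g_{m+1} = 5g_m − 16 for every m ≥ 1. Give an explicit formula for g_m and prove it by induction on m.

Claim: g_m = -2·5^m + 4.

Base case: g_1 = -6, and -2·5^1 + 4 = -10 + 4 = -6.
Assume g_j = -2·5^j + 4 for some j ≥ 1.
Then g_{j+1} = 5g_j − 16 = 5·(-2·5^j + 4) − 16 = -10·5^j + 20 − 16 = -2·5^{j+1} + 4.
Hence g_m = -2·5^m + 4 for every m ≥ 1, by induction.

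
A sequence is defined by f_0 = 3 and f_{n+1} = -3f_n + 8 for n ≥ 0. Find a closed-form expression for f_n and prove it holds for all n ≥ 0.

Claim: f_n = (-3)^n + 2.

Base case: f_0 = 3, and (-3)^0 + 2 = 1 + 2 = 3.
Assume f_j = (-3)^j + 2 for some j ≥ 0.
Then f_{j+1} = -3f_j + 8 = -3·((-3)^j + 2) + 8 = -3·(-3)^j − 6 + 8 = (-3)^{j+1} + 2.
By induction, f_n = (-3)^n + 2 for all n ≥ 0.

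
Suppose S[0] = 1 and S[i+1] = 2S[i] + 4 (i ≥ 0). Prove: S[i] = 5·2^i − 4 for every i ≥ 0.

Base case: S[0] = 1, and 5·2^0 − 4 = 5 − 4 = 1.
Assume S[k] = 5·2^k − 4 for some k ≥ 0.
Then S[k+1] = 2S[k] + 4 = 2·(5·2^k − 4) + 4 = 10·2^k − 8 + 4 = 5·2^{k+1} − 4.
So the formula holds for k+1, and by induction S[i] = 5·2^i − 4 for all i ≥ 0.

S[i] = 5·2^i − 4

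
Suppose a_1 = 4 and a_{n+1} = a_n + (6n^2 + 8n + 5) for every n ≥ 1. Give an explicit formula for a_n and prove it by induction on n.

Claim: a_n = 2n^3 + n^2 + 2n − 1.

Base case: a_1 = 4, and 2·1^3 + 1^2 + 2·1 − 1 = 4.
Assume a_k = 2k^3 + k^2 + 2k − 1.
Then a_{k+1} = a_k + (6k^2 + 8k + 5) = (2k^3 + k^2 + 2k − 1) + (6k^2 + 8k + 5) = 2k^3 + 7k^2 + 10k + 4,
and 2·(k+1)^3 + (k+1)^2 + 2·(k+1) − 1 = 2k^3 + 7k^2 + 10k + 4.
Hence a_n = 2n^3 + n^2 + 2n − 1 for every n ≥ 1, by induction.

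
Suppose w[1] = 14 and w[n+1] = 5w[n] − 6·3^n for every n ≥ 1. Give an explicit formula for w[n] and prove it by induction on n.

Claim: w[n] = 5^n + 3·3^n.

Base case: w[1] = 14, and 5^1 + 3·3^1 = 5 + 9 = 14.
Assume w[m] = 5^m + 3·3^m for some m ≥ 1.
Then w[m+1] = 5w[m] − 6·3^m = 5·(5^m + 3·3^m) − 6·3^m = 5^{m+1} + 15·3^m − 6·3^m = 5^{m+1} + 9·3^m = 5^{m+1} + 3·3^{m+1}.
This completes the inductive step, so w[n] = 5^n + 3·3^n for all n ≥ 1.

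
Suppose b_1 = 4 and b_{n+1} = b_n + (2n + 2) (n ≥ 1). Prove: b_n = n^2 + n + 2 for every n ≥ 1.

Base case: b_1 = 4, and 1^2 + 1 + 2 = 4.
Assume b_m = m^2 + m + 2.
Then b_{m+1} = b_m + (2m + 2) = (m^2 + m + 2) + (2m + 2) = m^2 + 3m + 4,
and (m+1)^2 + (m+1) + 2 = m^2 + 3m + 4.
This completes the inductive step, so b_n = n^2 + n + 2 for all n ≥ 1.

b_n = n^2 + n + 2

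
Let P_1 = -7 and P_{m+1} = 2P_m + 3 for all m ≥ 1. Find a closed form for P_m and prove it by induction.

Claim: P_m = -2^{m+1} − 3.

Base case: P_1 = -7, and -2^{1+1} − 3 = -4 − 3 = -7.
Assume P_r = -2^{r+1} − 3 for some r ≥ 1.
Then P_{r+1} = 2P_r + 3 = 2·(-2^{r+1} − 3) + 3 = -2^{r+2} − 6 + 3 = -2^{r+2} − 3.
This completes the inductive step, so P_m = -2^{m+1} − 3 for all m ≥ 1.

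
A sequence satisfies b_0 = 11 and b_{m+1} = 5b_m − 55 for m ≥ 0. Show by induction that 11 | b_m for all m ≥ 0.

Base case: b_0 = 11 = 11·1, so 11 | b_0.
Assume 11 | b_k, so b_k = 11t for some integer t.
Then b_{k+1} = 5b_k − 55 = 5·(11t) − 55 = 11(5t − 5), so 11 | b_{k+1}.
By induction, 11 | b_m for all m ≥ 0.

11 | b_m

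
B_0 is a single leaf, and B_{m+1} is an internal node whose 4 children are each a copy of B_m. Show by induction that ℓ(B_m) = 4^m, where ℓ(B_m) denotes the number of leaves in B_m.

Base case: ℓ(B_0) = 1, and 4^0 = 1.
Assume ℓ(B_k) = 4^k.
Then ℓ(B_{k+1}) = 4·ℓ(B_k) = 4·4^k = 4^{k+1}.
So the formula holds for k+1, and by induction ℓ(B_m) = 4^m for all m ≥ 0.

ℓ(B_m) = 4^m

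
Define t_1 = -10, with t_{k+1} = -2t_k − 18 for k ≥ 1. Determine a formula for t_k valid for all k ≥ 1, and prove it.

Claim: t_k = 2·(-2)^k − 6.

Base case: t_1 = -10, and 2·(-2)^1 − 6 = -4 − 6 = -10.
Assume t_r = 2·(-2)^r − 6 for some r ≥ 1.
Then t_{r+1} = -2t_r − 18 = -2·(2·(-2)^r − 6) − 18 = -4·(-2)^r + 12 − 18 = 2·(-2)^{r+1} − 6.
This completes the inductive step, so t_k = 2·(-2)^k − 6 for all k ≥ 1.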